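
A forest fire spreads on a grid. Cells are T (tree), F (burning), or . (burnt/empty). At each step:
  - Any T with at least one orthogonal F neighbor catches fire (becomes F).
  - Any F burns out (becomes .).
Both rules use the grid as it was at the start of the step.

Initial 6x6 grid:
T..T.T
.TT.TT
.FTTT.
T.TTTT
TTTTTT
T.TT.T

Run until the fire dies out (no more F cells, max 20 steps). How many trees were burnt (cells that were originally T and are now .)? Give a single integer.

Step 1: +2 fires, +1 burnt (F count now 2)
Step 2: +3 fires, +2 burnt (F count now 3)
Step 3: +3 fires, +3 burnt (F count now 3)
Step 4: +5 fires, +3 burnt (F count now 5)
Step 5: +5 fires, +5 burnt (F count now 5)
Step 6: +4 fires, +5 burnt (F count now 4)
Step 7: +1 fires, +4 burnt (F count now 1)
Step 8: +0 fires, +1 burnt (F count now 0)
Fire out after step 8
Initially T: 25, now '.': 34
Total burnt (originally-T cells now '.'): 23

Answer: 23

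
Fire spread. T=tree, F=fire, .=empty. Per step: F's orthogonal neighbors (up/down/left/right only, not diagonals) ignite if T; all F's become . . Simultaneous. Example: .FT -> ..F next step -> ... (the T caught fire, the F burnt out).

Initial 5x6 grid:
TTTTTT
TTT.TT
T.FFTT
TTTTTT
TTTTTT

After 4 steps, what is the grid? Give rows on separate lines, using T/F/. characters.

Step 1: 4 trees catch fire, 2 burn out
  TTTTTT
  TTF.TT
  T...FT
  TTFFTT
  TTTTTT
Step 2: 8 trees catch fire, 4 burn out
  TTFTTT
  TF..FT
  T....F
  TF..FT
  TTFFTT
Step 3: 9 trees catch fire, 8 burn out
  TF.FFT
  F....F
  T.....
  F....F
  TF..FT
Step 4: 5 trees catch fire, 9 burn out
  F....F
  ......
  F.....
  ......
  F....F

F....F
......
F.....
......
F....F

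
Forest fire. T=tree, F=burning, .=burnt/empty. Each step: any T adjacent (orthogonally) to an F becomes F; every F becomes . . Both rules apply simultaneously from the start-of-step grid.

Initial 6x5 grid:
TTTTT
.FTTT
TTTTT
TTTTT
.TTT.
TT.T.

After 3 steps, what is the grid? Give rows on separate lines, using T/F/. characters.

Step 1: 3 trees catch fire, 1 burn out
  TFTTT
  ..FTT
  TFTTT
  TTTTT
  .TTT.
  TT.T.
Step 2: 6 trees catch fire, 3 burn out
  F.FTT
  ...FT
  F.FTT
  TFTTT
  .TTT.
  TT.T.
Step 3: 6 trees catch fire, 6 burn out
  ...FT
  ....F
  ...FT
  F.FTT
  .FTT.
  TT.T.

...FT
....F
...FT
F.FTT
.FTT.
TT.T.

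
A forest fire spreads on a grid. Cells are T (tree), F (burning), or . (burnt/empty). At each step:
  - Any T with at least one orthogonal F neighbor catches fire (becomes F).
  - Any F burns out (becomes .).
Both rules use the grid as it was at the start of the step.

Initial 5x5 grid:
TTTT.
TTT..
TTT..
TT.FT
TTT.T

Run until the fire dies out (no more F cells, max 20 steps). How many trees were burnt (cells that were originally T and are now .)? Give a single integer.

Step 1: +1 fires, +1 burnt (F count now 1)
Step 2: +1 fires, +1 burnt (F count now 1)
Step 3: +0 fires, +1 burnt (F count now 0)
Fire out after step 3
Initially T: 17, now '.': 10
Total burnt (originally-T cells now '.'): 2

Answer: 2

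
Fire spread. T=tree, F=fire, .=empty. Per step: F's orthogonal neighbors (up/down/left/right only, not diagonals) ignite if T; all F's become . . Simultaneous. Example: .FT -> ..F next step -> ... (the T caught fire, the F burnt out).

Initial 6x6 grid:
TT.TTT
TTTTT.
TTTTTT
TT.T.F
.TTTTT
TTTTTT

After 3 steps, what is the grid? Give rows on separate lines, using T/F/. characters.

Step 1: 2 trees catch fire, 1 burn out
  TT.TTT
  TTTTT.
  TTTTTF
  TT.T..
  .TTTTF
  TTTTTT
Step 2: 3 trees catch fire, 2 burn out
  TT.TTT
  TTTTT.
  TTTTF.
  TT.T..
  .TTTF.
  TTTTTF
Step 3: 4 trees catch fire, 3 burn out
  TT.TTT
  TTTTF.
  TTTF..
  TT.T..
  .TTF..
  TTTTF.

TT.TTT
TTTTF.
TTTF..
TT.T..
.TTF..
TTTTF.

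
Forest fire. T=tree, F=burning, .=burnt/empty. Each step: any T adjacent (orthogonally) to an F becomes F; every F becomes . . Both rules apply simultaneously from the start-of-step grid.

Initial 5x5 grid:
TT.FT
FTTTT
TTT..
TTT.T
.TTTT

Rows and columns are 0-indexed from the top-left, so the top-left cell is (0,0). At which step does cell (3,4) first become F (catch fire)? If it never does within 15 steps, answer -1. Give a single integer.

Step 1: cell (3,4)='T' (+5 fires, +2 burnt)
Step 2: cell (3,4)='T' (+5 fires, +5 burnt)
Step 3: cell (3,4)='T' (+2 fires, +5 burnt)
Step 4: cell (3,4)='T' (+2 fires, +2 burnt)
Step 5: cell (3,4)='T' (+1 fires, +2 burnt)
Step 6: cell (3,4)='T' (+1 fires, +1 burnt)
Step 7: cell (3,4)='T' (+1 fires, +1 burnt)
Step 8: cell (3,4)='F' (+1 fires, +1 burnt)
  -> target ignites at step 8
Step 9: cell (3,4)='.' (+0 fires, +1 burnt)
  fire out at step 9

8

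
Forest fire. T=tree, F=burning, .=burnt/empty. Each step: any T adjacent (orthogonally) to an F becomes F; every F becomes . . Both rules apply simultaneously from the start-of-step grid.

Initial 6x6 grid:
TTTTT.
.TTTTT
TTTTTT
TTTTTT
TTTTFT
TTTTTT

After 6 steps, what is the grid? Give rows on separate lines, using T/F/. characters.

Step 1: 4 trees catch fire, 1 burn out
  TTTTT.
  .TTTTT
  TTTTTT
  TTTTFT
  TTTF.F
  TTTTFT
Step 2: 6 trees catch fire, 4 burn out
  TTTTT.
  .TTTTT
  TTTTFT
  TTTF.F
  TTF...
  TTTF.F
Step 3: 6 trees catch fire, 6 burn out
  TTTTT.
  .TTTFT
  TTTF.F
  TTF...
  TF....
  TTF...
Step 4: 7 trees catch fire, 6 burn out
  TTTTF.
  .TTF.F
  TTF...
  TF....
  F.....
  TF....
Step 5: 5 trees catch fire, 7 burn out
  TTTF..
  .TF...
  TF....
  F.....
  ......
  F.....
Step 6: 3 trees catch fire, 5 burn out
  TTF...
  .F....
  F.....
  ......
  ......
  ......

TTF...
.F....
F.....
......
......
......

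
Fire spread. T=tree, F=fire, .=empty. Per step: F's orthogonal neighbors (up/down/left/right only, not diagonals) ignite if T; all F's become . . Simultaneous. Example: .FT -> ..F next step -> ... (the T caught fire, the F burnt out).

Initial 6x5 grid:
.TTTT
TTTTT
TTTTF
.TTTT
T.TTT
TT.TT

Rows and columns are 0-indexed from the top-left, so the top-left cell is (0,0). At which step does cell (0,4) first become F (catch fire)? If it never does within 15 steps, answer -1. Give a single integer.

Step 1: cell (0,4)='T' (+3 fires, +1 burnt)
Step 2: cell (0,4)='F' (+5 fires, +3 burnt)
  -> target ignites at step 2
Step 3: cell (0,4)='.' (+6 fires, +5 burnt)
Step 4: cell (0,4)='.' (+6 fires, +6 burnt)
Step 5: cell (0,4)='.' (+2 fires, +6 burnt)
Step 6: cell (0,4)='.' (+0 fires, +2 burnt)
  fire out at step 6

2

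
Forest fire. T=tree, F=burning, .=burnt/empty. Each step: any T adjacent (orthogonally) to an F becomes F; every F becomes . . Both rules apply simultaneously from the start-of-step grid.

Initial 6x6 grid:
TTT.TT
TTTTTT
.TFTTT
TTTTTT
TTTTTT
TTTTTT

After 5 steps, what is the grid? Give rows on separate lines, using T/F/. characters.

Step 1: 4 trees catch fire, 1 burn out
  TTT.TT
  TTFTTT
  .F.FTT
  TTFTTT
  TTTTTT
  TTTTTT
Step 2: 7 trees catch fire, 4 burn out
  TTF.TT
  TF.FTT
  ....FT
  TF.FTT
  TTFTTT
  TTTTTT
Step 3: 9 trees catch fire, 7 burn out
  TF..TT
  F...FT
  .....F
  F...FT
  TF.FTT
  TTFTTT
Step 4: 8 trees catch fire, 9 burn out
  F...FT
  .....F
  ......
  .....F
  F...FT
  TF.FTT
Step 5: 4 trees catch fire, 8 burn out
  .....F
  ......
  ......
  ......
  .....F
  F...FT

.....F
......
......
......
.....F
F...FT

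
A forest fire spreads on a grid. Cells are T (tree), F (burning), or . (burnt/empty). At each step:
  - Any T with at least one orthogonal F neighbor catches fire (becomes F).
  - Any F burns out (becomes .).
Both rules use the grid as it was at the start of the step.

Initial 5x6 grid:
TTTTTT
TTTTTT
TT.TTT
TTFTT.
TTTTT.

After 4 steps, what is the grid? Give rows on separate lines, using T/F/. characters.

Step 1: 3 trees catch fire, 1 burn out
  TTTTTT
  TTTTTT
  TT.TTT
  TF.FT.
  TTFTT.
Step 2: 6 trees catch fire, 3 burn out
  TTTTTT
  TTTTTT
  TF.FTT
  F...F.
  TF.FT.
Step 3: 6 trees catch fire, 6 burn out
  TTTTTT
  TFTFTT
  F...FT
  ......
  F...F.
Step 4: 6 trees catch fire, 6 burn out
  TFTFTT
  F.F.FT
  .....F
  ......
  ......

TFTFTT
F.F.FT
.....F
......
......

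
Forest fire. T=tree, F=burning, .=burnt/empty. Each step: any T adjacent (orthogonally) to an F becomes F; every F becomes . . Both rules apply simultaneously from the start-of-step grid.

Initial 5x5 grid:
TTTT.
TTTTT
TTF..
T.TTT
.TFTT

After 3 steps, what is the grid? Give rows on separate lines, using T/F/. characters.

Step 1: 5 trees catch fire, 2 burn out
  TTTT.
  TTFTT
  TF...
  T.FTT
  .F.FT
Step 2: 6 trees catch fire, 5 burn out
  TTFT.
  TF.FT
  F....
  T..FT
  ....F
Step 3: 6 trees catch fire, 6 burn out
  TF.F.
  F...F
  .....
  F...F
  .....

TF.F.
F...F
.....
F...F
.....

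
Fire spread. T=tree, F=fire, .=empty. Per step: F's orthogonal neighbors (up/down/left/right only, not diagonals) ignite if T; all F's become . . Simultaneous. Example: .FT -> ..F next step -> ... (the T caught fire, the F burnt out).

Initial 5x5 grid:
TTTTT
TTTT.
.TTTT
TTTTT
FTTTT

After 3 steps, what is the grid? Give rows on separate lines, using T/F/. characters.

Step 1: 2 trees catch fire, 1 burn out
  TTTTT
  TTTT.
  .TTTT
  FTTTT
  .FTTT
Step 2: 2 trees catch fire, 2 burn out
  TTTTT
  TTTT.
  .TTTT
  .FTTT
  ..FTT
Step 3: 3 trees catch fire, 2 burn out
  TTTTT
  TTTT.
  .FTTT
  ..FTT
  ...FT

TTTTT
TTTT.
.FTTT
..FTT
...FT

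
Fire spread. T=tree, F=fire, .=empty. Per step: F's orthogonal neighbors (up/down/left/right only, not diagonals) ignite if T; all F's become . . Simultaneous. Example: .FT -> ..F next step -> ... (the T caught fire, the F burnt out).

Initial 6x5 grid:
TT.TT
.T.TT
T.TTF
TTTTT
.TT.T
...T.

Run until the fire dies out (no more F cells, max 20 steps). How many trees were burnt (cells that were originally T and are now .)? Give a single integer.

Step 1: +3 fires, +1 burnt (F count now 3)
Step 2: +5 fires, +3 burnt (F count now 5)
Step 3: +2 fires, +5 burnt (F count now 2)
Step 4: +2 fires, +2 burnt (F count now 2)
Step 5: +2 fires, +2 burnt (F count now 2)
Step 6: +1 fires, +2 burnt (F count now 1)
Step 7: +0 fires, +1 burnt (F count now 0)
Fire out after step 7
Initially T: 19, now '.': 26
Total burnt (originally-T cells now '.'): 15

Answer: 15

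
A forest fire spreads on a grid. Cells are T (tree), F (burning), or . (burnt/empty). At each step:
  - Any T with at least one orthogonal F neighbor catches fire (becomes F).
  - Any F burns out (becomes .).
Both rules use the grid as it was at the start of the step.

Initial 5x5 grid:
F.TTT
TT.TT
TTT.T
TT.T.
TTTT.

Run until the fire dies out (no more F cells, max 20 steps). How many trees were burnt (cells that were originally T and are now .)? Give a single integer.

Step 1: +1 fires, +1 burnt (F count now 1)
Step 2: +2 fires, +1 burnt (F count now 2)
Step 3: +2 fires, +2 burnt (F count now 2)
Step 4: +3 fires, +2 burnt (F count now 3)
Step 5: +1 fires, +3 burnt (F count now 1)
Step 6: +1 fires, +1 burnt (F count now 1)
Step 7: +1 fires, +1 burnt (F count now 1)
Step 8: +1 fires, +1 burnt (F count now 1)
Step 9: +0 fires, +1 burnt (F count now 0)
Fire out after step 9
Initially T: 18, now '.': 19
Total burnt (originally-T cells now '.'): 12

Answer: 12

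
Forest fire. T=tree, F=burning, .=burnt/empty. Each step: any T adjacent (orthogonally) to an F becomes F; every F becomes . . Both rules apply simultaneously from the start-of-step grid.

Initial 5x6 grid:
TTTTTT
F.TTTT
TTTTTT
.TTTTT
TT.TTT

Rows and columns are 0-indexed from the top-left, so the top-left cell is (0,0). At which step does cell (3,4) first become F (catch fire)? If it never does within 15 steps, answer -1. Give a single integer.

Step 1: cell (3,4)='T' (+2 fires, +1 burnt)
Step 2: cell (3,4)='T' (+2 fires, +2 burnt)
Step 3: cell (3,4)='T' (+3 fires, +2 burnt)
Step 4: cell (3,4)='T' (+5 fires, +3 burnt)
Step 5: cell (3,4)='T' (+5 fires, +5 burnt)
Step 6: cell (3,4)='F' (+5 fires, +5 burnt)
  -> target ignites at step 6
Step 7: cell (3,4)='.' (+3 fires, +5 burnt)
Step 8: cell (3,4)='.' (+1 fires, +3 burnt)
Step 9: cell (3,4)='.' (+0 fires, +1 burnt)
  fire out at step 9

6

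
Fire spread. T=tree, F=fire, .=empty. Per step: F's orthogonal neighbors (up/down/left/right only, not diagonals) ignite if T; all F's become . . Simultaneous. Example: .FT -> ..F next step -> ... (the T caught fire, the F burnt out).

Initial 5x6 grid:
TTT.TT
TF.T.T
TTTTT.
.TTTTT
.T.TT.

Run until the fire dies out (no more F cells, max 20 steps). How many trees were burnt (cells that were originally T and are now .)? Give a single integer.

Answer: 18

Derivation:
Step 1: +3 fires, +1 burnt (F count now 3)
Step 2: +5 fires, +3 burnt (F count now 5)
Step 3: +3 fires, +5 burnt (F count now 3)
Step 4: +3 fires, +3 burnt (F count now 3)
Step 5: +2 fires, +3 burnt (F count now 2)
Step 6: +2 fires, +2 burnt (F count now 2)
Step 7: +0 fires, +2 burnt (F count now 0)
Fire out after step 7
Initially T: 21, now '.': 27
Total burnt (originally-T cells now '.'): 18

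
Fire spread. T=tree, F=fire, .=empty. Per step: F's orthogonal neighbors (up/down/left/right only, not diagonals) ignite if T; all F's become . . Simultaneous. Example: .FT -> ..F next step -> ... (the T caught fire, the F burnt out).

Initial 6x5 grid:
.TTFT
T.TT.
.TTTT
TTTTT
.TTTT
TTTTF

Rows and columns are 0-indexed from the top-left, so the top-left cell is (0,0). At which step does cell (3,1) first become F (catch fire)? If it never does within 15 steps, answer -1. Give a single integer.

Step 1: cell (3,1)='T' (+5 fires, +2 burnt)
Step 2: cell (3,1)='T' (+6 fires, +5 burnt)
Step 3: cell (3,1)='T' (+5 fires, +6 burnt)
Step 4: cell (3,1)='T' (+4 fires, +5 burnt)
Step 5: cell (3,1)='F' (+1 fires, +4 burnt)
  -> target ignites at step 5
Step 6: cell (3,1)='.' (+1 fires, +1 burnt)
Step 7: cell (3,1)='.' (+0 fires, +1 burnt)
  fire out at step 7

5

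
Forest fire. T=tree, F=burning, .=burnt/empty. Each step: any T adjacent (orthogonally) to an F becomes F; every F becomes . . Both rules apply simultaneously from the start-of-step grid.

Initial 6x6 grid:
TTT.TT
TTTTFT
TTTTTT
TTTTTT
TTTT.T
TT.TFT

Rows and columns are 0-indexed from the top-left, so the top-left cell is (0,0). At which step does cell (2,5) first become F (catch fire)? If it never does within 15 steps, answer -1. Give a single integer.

Step 1: cell (2,5)='T' (+6 fires, +2 burnt)
Step 2: cell (2,5)='F' (+7 fires, +6 burnt)
  -> target ignites at step 2
Step 3: cell (2,5)='.' (+6 fires, +7 burnt)
Step 4: cell (2,5)='.' (+5 fires, +6 burnt)
Step 5: cell (2,5)='.' (+5 fires, +5 burnt)
Step 6: cell (2,5)='.' (+2 fires, +5 burnt)
Step 7: cell (2,5)='.' (+0 fires, +2 burnt)
  fire out at step 7

2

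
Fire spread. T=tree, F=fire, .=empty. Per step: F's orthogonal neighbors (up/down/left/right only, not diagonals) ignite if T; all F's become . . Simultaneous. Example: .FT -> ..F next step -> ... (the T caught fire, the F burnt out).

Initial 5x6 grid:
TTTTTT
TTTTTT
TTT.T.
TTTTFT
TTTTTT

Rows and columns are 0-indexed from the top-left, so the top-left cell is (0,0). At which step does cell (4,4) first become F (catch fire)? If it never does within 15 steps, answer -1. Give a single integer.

Step 1: cell (4,4)='F' (+4 fires, +1 burnt)
  -> target ignites at step 1
Step 2: cell (4,4)='.' (+4 fires, +4 burnt)
Step 3: cell (4,4)='.' (+6 fires, +4 burnt)
Step 4: cell (4,4)='.' (+6 fires, +6 burnt)
Step 5: cell (4,4)='.' (+4 fires, +6 burnt)
Step 6: cell (4,4)='.' (+2 fires, +4 burnt)
Step 7: cell (4,4)='.' (+1 fires, +2 burnt)
Step 8: cell (4,4)='.' (+0 fires, +1 burnt)
  fire out at step 8

1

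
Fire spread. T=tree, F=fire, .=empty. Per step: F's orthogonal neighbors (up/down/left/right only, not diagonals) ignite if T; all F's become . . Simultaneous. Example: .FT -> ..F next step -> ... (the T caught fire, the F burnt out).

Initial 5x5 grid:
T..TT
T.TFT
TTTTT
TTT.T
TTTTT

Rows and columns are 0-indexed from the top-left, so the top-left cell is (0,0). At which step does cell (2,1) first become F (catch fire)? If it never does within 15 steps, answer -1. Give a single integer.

Step 1: cell (2,1)='T' (+4 fires, +1 burnt)
Step 2: cell (2,1)='T' (+3 fires, +4 burnt)
Step 3: cell (2,1)='F' (+3 fires, +3 burnt)
  -> target ignites at step 3
Step 4: cell (2,1)='.' (+4 fires, +3 burnt)
Step 5: cell (2,1)='.' (+4 fires, +4 burnt)
Step 6: cell (2,1)='.' (+2 fires, +4 burnt)
Step 7: cell (2,1)='.' (+0 fires, +2 burnt)
  fire out at step 7

3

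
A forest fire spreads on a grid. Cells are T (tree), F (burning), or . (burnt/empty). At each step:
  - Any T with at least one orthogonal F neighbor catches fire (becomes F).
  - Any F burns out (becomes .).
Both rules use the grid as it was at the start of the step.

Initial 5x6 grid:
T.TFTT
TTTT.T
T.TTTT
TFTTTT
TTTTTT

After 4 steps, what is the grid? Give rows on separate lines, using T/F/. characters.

Step 1: 6 trees catch fire, 2 burn out
  T.F.FT
  TTTF.T
  T.TTTT
  F.FTTT
  TFTTTT
Step 2: 8 trees catch fire, 6 burn out
  T....F
  TTF..T
  F.FFTT
  ...FTT
  F.FTTT
Step 3: 6 trees catch fire, 8 burn out
  T.....
  FF...F
  ....FT
  ....FT
  ...FTT
Step 4: 4 trees catch fire, 6 burn out
  F.....
  ......
  .....F
  .....F
  ....FT

F.....
......
.....F
.....F
....FT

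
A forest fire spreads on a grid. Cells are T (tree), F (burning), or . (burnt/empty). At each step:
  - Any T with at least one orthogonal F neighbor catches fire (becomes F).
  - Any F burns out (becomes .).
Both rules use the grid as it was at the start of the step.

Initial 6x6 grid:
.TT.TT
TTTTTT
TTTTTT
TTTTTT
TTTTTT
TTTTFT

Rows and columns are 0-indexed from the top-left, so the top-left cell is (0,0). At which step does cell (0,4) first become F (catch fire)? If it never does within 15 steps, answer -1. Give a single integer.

Step 1: cell (0,4)='T' (+3 fires, +1 burnt)
Step 2: cell (0,4)='T' (+4 fires, +3 burnt)
Step 3: cell (0,4)='T' (+5 fires, +4 burnt)
Step 4: cell (0,4)='T' (+6 fires, +5 burnt)
Step 5: cell (0,4)='F' (+6 fires, +6 burnt)
  -> target ignites at step 5
Step 6: cell (0,4)='.' (+4 fires, +6 burnt)
Step 7: cell (0,4)='.' (+3 fires, +4 burnt)
Step 8: cell (0,4)='.' (+2 fires, +3 burnt)
Step 9: cell (0,4)='.' (+0 fires, +2 burnt)
  fire out at step 9

5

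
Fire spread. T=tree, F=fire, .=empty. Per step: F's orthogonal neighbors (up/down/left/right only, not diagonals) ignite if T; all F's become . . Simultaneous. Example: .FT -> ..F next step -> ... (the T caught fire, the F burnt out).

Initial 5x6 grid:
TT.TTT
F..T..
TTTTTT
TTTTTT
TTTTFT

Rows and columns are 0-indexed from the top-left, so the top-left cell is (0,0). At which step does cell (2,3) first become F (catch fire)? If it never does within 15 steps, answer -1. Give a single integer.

Step 1: cell (2,3)='T' (+5 fires, +2 burnt)
Step 2: cell (2,3)='T' (+7 fires, +5 burnt)
Step 3: cell (2,3)='F' (+7 fires, +7 burnt)
  -> target ignites at step 3
Step 4: cell (2,3)='.' (+1 fires, +7 burnt)
Step 5: cell (2,3)='.' (+1 fires, +1 burnt)
Step 6: cell (2,3)='.' (+1 fires, +1 burnt)
Step 7: cell (2,3)='.' (+1 fires, +1 burnt)
Step 8: cell (2,3)='.' (+0 fires, +1 burnt)
  fire out at step 8

3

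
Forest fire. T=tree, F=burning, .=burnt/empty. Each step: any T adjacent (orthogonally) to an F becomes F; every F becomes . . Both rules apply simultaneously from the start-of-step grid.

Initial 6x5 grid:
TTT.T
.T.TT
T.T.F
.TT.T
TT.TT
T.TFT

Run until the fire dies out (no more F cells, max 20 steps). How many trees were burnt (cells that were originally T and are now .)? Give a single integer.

Step 1: +5 fires, +2 burnt (F count now 5)
Step 2: +3 fires, +5 burnt (F count now 3)
Step 3: +0 fires, +3 burnt (F count now 0)
Fire out after step 3
Initially T: 19, now '.': 19
Total burnt (originally-T cells now '.'): 8

Answer: 8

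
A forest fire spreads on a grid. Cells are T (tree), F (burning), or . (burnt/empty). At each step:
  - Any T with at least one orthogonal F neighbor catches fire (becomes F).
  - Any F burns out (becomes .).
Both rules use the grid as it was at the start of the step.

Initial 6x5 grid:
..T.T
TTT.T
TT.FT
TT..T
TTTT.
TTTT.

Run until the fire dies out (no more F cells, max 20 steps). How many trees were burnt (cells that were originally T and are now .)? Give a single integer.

Answer: 4

Derivation:
Step 1: +1 fires, +1 burnt (F count now 1)
Step 2: +2 fires, +1 burnt (F count now 2)
Step 3: +1 fires, +2 burnt (F count now 1)
Step 4: +0 fires, +1 burnt (F count now 0)
Fire out after step 4
Initially T: 20, now '.': 14
Total burnt (originally-T cells now '.'): 4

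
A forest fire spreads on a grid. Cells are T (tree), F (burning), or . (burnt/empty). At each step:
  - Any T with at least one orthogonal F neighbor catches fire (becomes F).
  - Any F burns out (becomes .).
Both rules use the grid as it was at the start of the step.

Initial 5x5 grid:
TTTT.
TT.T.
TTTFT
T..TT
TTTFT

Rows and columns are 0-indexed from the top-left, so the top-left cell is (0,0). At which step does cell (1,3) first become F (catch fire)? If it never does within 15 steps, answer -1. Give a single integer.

Step 1: cell (1,3)='F' (+6 fires, +2 burnt)
  -> target ignites at step 1
Step 2: cell (1,3)='.' (+4 fires, +6 burnt)
Step 3: cell (1,3)='.' (+4 fires, +4 burnt)
Step 4: cell (1,3)='.' (+3 fires, +4 burnt)
Step 5: cell (1,3)='.' (+1 fires, +3 burnt)
Step 6: cell (1,3)='.' (+0 fires, +1 burnt)
  fire out at step 6

1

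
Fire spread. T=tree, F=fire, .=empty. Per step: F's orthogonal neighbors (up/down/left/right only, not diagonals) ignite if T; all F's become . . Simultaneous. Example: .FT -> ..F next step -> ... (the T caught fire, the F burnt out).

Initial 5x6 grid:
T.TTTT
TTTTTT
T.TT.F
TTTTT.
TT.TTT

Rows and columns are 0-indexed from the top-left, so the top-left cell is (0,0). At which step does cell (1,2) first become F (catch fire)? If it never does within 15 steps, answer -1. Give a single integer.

Step 1: cell (1,2)='T' (+1 fires, +1 burnt)
Step 2: cell (1,2)='T' (+2 fires, +1 burnt)
Step 3: cell (1,2)='T' (+2 fires, +2 burnt)
Step 4: cell (1,2)='F' (+3 fires, +2 burnt)
  -> target ignites at step 4
Step 5: cell (1,2)='.' (+4 fires, +3 burnt)
Step 6: cell (1,2)='.' (+4 fires, +4 burnt)
Step 7: cell (1,2)='.' (+4 fires, +4 burnt)
Step 8: cell (1,2)='.' (+3 fires, +4 burnt)
Step 9: cell (1,2)='.' (+1 fires, +3 burnt)
Step 10: cell (1,2)='.' (+0 fires, +1 burnt)
  fire out at step 10

4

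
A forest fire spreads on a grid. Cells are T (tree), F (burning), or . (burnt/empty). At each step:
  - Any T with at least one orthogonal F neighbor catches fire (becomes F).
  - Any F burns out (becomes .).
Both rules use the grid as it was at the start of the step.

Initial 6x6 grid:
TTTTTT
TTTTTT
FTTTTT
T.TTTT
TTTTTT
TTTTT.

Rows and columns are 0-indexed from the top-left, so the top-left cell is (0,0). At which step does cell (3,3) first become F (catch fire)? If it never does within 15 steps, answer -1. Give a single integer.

Step 1: cell (3,3)='T' (+3 fires, +1 burnt)
Step 2: cell (3,3)='T' (+4 fires, +3 burnt)
Step 3: cell (3,3)='T' (+6 fires, +4 burnt)
Step 4: cell (3,3)='F' (+6 fires, +6 burnt)
  -> target ignites at step 4
Step 5: cell (3,3)='.' (+6 fires, +6 burnt)
Step 6: cell (3,3)='.' (+5 fires, +6 burnt)
Step 7: cell (3,3)='.' (+3 fires, +5 burnt)
Step 8: cell (3,3)='.' (+0 fires, +3 burnt)
  fire out at step 8

4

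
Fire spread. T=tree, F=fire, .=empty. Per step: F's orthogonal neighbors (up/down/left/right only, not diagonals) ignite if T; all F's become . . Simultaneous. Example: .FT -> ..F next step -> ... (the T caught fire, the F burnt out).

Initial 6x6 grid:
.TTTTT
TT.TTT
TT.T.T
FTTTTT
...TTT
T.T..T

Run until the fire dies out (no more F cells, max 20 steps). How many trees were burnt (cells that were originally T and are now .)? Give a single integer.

Answer: 23

Derivation:
Step 1: +2 fires, +1 burnt (F count now 2)
Step 2: +3 fires, +2 burnt (F count now 3)
Step 3: +2 fires, +3 burnt (F count now 2)
Step 4: +4 fires, +2 burnt (F count now 4)
Step 5: +4 fires, +4 burnt (F count now 4)
Step 6: +4 fires, +4 burnt (F count now 4)
Step 7: +3 fires, +4 burnt (F count now 3)
Step 8: +1 fires, +3 burnt (F count now 1)
Step 9: +0 fires, +1 burnt (F count now 0)
Fire out after step 9
Initially T: 25, now '.': 34
Total burnt (originally-T cells now '.'): 23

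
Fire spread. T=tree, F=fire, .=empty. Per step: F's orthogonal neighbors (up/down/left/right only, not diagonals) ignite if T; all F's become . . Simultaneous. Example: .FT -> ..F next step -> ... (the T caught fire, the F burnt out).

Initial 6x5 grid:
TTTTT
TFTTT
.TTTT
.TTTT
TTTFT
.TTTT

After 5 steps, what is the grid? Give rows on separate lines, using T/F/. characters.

Step 1: 8 trees catch fire, 2 burn out
  TFTTT
  F.FTT
  .FTTT
  .TTFT
  TTF.F
  .TTFT
Step 2: 11 trees catch fire, 8 burn out
  F.FTT
  ...FT
  ..FFT
  .FF.F
  TF...
  .TF.F
Step 3: 5 trees catch fire, 11 burn out
  ...FT
  ....F
  ....F
  .....
  F....
  .F...
Step 4: 1 trees catch fire, 5 burn out
  ....F
  .....
  .....
  .....
  .....
  .....
Step 5: 0 trees catch fire, 1 burn out
  .....
  .....
  .....
  .....
  .....
  .....

.....
.....
.....
.....
.....
.....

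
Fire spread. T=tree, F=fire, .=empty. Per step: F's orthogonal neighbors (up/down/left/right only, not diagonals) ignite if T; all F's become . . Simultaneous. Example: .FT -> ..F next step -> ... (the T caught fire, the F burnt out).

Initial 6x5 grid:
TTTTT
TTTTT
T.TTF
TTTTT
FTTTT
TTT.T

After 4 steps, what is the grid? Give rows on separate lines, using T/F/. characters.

Step 1: 6 trees catch fire, 2 burn out
  TTTTT
  TTTTF
  T.TF.
  FTTTF
  .FTTT
  FTT.T
Step 2: 9 trees catch fire, 6 burn out
  TTTTF
  TTTF.
  F.F..
  .FTF.
  ..FTF
  .FT.T
Step 3: 7 trees catch fire, 9 burn out
  TTTF.
  FTF..
  .....
  ..F..
  ...F.
  ..F.F
Step 4: 3 trees catch fire, 7 burn out
  FTF..
  .F...
  .....
  .....
  .....
  .....

FTF..
.F...
.....
.....
.....
.....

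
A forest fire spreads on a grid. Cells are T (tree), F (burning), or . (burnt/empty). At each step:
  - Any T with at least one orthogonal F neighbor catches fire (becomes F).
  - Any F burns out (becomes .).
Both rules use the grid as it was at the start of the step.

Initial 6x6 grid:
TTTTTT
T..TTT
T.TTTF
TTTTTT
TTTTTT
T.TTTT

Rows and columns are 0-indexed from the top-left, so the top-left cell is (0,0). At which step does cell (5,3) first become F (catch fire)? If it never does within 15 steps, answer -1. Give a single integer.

Step 1: cell (5,3)='T' (+3 fires, +1 burnt)
Step 2: cell (5,3)='T' (+5 fires, +3 burnt)
Step 3: cell (5,3)='T' (+6 fires, +5 burnt)
Step 4: cell (5,3)='T' (+4 fires, +6 burnt)
Step 5: cell (5,3)='F' (+4 fires, +4 burnt)
  -> target ignites at step 5
Step 6: cell (5,3)='.' (+4 fires, +4 burnt)
Step 7: cell (5,3)='.' (+3 fires, +4 burnt)
Step 8: cell (5,3)='.' (+2 fires, +3 burnt)
Step 9: cell (5,3)='.' (+0 fires, +2 burnt)
  fire out at step 9

5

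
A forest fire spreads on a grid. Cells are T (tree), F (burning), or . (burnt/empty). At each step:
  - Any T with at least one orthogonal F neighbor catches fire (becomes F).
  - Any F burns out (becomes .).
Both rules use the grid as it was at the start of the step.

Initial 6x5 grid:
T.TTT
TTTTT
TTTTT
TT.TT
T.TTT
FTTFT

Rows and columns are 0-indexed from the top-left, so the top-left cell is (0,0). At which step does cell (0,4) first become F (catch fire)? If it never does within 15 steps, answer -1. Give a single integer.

Step 1: cell (0,4)='T' (+5 fires, +2 burnt)
Step 2: cell (0,4)='T' (+4 fires, +5 burnt)
Step 3: cell (0,4)='T' (+4 fires, +4 burnt)
Step 4: cell (0,4)='T' (+5 fires, +4 burnt)
Step 5: cell (0,4)='T' (+5 fires, +5 burnt)
Step 6: cell (0,4)='F' (+2 fires, +5 burnt)
  -> target ignites at step 6
Step 7: cell (0,4)='.' (+0 fires, +2 burnt)
  fire out at step 7

6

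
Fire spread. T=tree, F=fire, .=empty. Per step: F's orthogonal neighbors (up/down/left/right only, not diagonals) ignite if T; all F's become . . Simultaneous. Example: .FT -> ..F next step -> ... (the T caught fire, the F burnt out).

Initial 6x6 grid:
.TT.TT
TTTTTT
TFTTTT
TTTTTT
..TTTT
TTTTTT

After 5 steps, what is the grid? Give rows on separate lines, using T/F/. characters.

Step 1: 4 trees catch fire, 1 burn out
  .TT.TT
  TFTTTT
  F.FTTT
  TFTTTT
  ..TTTT
  TTTTTT
Step 2: 6 trees catch fire, 4 burn out
  .FT.TT
  F.FTTT
  ...FTT
  F.FTTT
  ..TTTT
  TTTTTT
Step 3: 5 trees catch fire, 6 burn out
  ..F.TT
  ...FTT
  ....FT
  ...FTT
  ..FTTT
  TTTTTT
Step 4: 5 trees catch fire, 5 burn out
  ....TT
  ....FT
  .....F
  ....FT
  ...FTT
  TTFTTT
Step 5: 6 trees catch fire, 5 burn out
  ....FT
  .....F
  ......
  .....F
  ....FT
  TF.FTT

....FT
.....F
......
.....F
....FT
TF.FTT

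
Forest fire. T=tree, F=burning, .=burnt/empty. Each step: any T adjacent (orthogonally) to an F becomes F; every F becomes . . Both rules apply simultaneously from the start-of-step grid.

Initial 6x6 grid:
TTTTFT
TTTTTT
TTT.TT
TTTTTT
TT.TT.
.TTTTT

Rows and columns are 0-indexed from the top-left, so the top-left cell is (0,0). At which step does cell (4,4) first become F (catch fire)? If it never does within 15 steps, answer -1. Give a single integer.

Step 1: cell (4,4)='T' (+3 fires, +1 burnt)
Step 2: cell (4,4)='T' (+4 fires, +3 burnt)
Step 3: cell (4,4)='T' (+4 fires, +4 burnt)
Step 4: cell (4,4)='F' (+6 fires, +4 burnt)
  -> target ignites at step 4
Step 5: cell (4,4)='.' (+5 fires, +6 burnt)
Step 6: cell (4,4)='.' (+4 fires, +5 burnt)
Step 7: cell (4,4)='.' (+3 fires, +4 burnt)
Step 8: cell (4,4)='.' (+2 fires, +3 burnt)
Step 9: cell (4,4)='.' (+0 fires, +2 burnt)
  fire out at step 9

4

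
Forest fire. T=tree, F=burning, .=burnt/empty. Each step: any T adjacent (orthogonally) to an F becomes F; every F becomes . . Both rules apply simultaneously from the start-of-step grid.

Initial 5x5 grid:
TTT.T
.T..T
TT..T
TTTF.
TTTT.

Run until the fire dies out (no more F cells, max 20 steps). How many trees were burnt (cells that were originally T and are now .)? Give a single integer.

Step 1: +2 fires, +1 burnt (F count now 2)
Step 2: +2 fires, +2 burnt (F count now 2)
Step 3: +3 fires, +2 burnt (F count now 3)
Step 4: +3 fires, +3 burnt (F count now 3)
Step 5: +1 fires, +3 burnt (F count now 1)
Step 6: +2 fires, +1 burnt (F count now 2)
Step 7: +0 fires, +2 burnt (F count now 0)
Fire out after step 7
Initially T: 16, now '.': 22
Total burnt (originally-T cells now '.'): 13

Answer: 13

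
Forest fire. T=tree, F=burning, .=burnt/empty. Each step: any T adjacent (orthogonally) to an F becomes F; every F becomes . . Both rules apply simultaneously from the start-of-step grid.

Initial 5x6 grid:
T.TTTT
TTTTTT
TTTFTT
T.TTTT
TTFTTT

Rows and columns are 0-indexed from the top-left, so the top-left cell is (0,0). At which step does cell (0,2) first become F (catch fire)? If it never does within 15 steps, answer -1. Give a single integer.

Step 1: cell (0,2)='T' (+7 fires, +2 burnt)
Step 2: cell (0,2)='T' (+8 fires, +7 burnt)
Step 3: cell (0,2)='F' (+8 fires, +8 burnt)
  -> target ignites at step 3
Step 4: cell (0,2)='.' (+2 fires, +8 burnt)
Step 5: cell (0,2)='.' (+1 fires, +2 burnt)
Step 6: cell (0,2)='.' (+0 fires, +1 burnt)
  fire out at step 6

3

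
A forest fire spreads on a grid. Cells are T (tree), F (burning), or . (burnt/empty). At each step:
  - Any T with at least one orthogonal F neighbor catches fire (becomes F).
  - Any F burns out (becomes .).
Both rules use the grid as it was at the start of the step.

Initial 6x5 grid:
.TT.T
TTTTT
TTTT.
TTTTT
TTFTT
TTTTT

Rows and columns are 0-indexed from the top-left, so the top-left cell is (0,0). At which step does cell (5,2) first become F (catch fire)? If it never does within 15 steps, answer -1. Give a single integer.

Step 1: cell (5,2)='F' (+4 fires, +1 burnt)
  -> target ignites at step 1
Step 2: cell (5,2)='.' (+7 fires, +4 burnt)
Step 3: cell (5,2)='.' (+7 fires, +7 burnt)
Step 4: cell (5,2)='.' (+4 fires, +7 burnt)
Step 5: cell (5,2)='.' (+3 fires, +4 burnt)
Step 6: cell (5,2)='.' (+1 fires, +3 burnt)
Step 7: cell (5,2)='.' (+0 fires, +1 burnt)
  fire out at step 7

1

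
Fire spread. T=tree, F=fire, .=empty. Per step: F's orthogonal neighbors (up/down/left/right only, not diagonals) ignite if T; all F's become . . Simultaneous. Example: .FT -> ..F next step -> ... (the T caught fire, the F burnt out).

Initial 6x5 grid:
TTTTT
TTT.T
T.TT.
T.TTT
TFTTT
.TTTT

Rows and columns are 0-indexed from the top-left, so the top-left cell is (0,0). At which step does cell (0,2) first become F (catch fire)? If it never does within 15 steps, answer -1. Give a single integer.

Step 1: cell (0,2)='T' (+3 fires, +1 burnt)
Step 2: cell (0,2)='T' (+4 fires, +3 burnt)
Step 3: cell (0,2)='T' (+5 fires, +4 burnt)
Step 4: cell (0,2)='T' (+5 fires, +5 burnt)
Step 5: cell (0,2)='F' (+3 fires, +5 burnt)
  -> target ignites at step 5
Step 6: cell (0,2)='.' (+2 fires, +3 burnt)
Step 7: cell (0,2)='.' (+1 fires, +2 burnt)
Step 8: cell (0,2)='.' (+1 fires, +1 burnt)
Step 9: cell (0,2)='.' (+0 fires, +1 burnt)
  fire out at step 9

5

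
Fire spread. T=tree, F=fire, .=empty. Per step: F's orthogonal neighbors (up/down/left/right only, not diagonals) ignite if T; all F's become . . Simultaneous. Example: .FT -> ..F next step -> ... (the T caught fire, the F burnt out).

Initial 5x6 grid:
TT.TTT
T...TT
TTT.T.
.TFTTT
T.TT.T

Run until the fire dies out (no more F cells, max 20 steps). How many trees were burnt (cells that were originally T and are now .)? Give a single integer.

Step 1: +4 fires, +1 burnt (F count now 4)
Step 2: +3 fires, +4 burnt (F count now 3)
Step 3: +3 fires, +3 burnt (F count now 3)
Step 4: +3 fires, +3 burnt (F count now 3)
Step 5: +3 fires, +3 burnt (F count now 3)
Step 6: +3 fires, +3 burnt (F count now 3)
Step 7: +0 fires, +3 burnt (F count now 0)
Fire out after step 7
Initially T: 20, now '.': 29
Total burnt (originally-T cells now '.'): 19

Answer: 19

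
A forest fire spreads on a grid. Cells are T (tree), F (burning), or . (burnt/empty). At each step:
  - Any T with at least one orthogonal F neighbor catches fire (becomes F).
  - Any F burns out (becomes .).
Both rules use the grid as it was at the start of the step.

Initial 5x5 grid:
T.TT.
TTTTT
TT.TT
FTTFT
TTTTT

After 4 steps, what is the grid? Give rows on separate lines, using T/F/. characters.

Step 1: 7 trees catch fire, 2 burn out
  T.TT.
  TTTTT
  FT.FT
  .FF.F
  FTTFT
Step 2: 7 trees catch fire, 7 burn out
  T.TT.
  FTTFT
  .F..F
  .....
  .FF.F
Step 3: 5 trees catch fire, 7 burn out
  F.TF.
  .FF.F
  .....
  .....
  .....
Step 4: 1 trees catch fire, 5 burn out
  ..F..
  .....
  .....
  .....
  .....

..F..
.....
.....
.....
.....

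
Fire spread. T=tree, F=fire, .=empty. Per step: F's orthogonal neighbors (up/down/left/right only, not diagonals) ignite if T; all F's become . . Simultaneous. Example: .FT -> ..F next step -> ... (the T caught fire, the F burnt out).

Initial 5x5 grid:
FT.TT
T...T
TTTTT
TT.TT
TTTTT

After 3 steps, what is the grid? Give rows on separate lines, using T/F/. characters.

Step 1: 2 trees catch fire, 1 burn out
  .F.TT
  F...T
  TTTTT
  TT.TT
  TTTTT
Step 2: 1 trees catch fire, 2 burn out
  ...TT
  ....T
  FTTTT
  TT.TT
  TTTTT
Step 3: 2 trees catch fire, 1 burn out
  ...TT
  ....T
  .FTTT
  FT.TT
  TTTTT

...TT
....T
.FTTT
FT.TT
TTTTT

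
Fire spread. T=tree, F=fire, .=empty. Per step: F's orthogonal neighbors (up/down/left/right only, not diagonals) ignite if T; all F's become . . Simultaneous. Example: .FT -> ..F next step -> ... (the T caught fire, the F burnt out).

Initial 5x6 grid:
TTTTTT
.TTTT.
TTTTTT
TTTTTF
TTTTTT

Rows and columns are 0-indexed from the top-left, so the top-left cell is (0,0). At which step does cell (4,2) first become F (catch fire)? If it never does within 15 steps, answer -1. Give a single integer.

Step 1: cell (4,2)='T' (+3 fires, +1 burnt)
Step 2: cell (4,2)='T' (+3 fires, +3 burnt)
Step 3: cell (4,2)='T' (+4 fires, +3 burnt)
Step 4: cell (4,2)='F' (+5 fires, +4 burnt)
  -> target ignites at step 4
Step 5: cell (4,2)='.' (+6 fires, +5 burnt)
Step 6: cell (4,2)='.' (+4 fires, +6 burnt)
Step 7: cell (4,2)='.' (+1 fires, +4 burnt)
Step 8: cell (4,2)='.' (+1 fires, +1 burnt)
Step 9: cell (4,2)='.' (+0 fires, +1 burnt)
  fire out at step 9

4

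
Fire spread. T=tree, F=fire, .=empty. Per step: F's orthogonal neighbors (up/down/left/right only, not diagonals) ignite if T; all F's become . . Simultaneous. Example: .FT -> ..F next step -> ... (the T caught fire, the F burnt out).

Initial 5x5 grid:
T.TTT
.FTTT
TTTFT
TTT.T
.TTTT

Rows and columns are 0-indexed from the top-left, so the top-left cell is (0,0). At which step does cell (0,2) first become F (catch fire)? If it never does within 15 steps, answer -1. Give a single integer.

Step 1: cell (0,2)='T' (+5 fires, +2 burnt)
Step 2: cell (0,2)='F' (+7 fires, +5 burnt)
  -> target ignites at step 2
Step 3: cell (0,2)='.' (+5 fires, +7 burnt)
Step 4: cell (0,2)='.' (+1 fires, +5 burnt)
Step 5: cell (0,2)='.' (+0 fires, +1 burnt)
  fire out at step 5

2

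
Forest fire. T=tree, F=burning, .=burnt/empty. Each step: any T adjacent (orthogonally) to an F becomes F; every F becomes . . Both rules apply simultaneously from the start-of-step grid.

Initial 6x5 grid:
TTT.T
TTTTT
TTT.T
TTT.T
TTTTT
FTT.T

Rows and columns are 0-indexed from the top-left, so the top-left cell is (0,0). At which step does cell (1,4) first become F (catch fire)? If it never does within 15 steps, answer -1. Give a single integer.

Step 1: cell (1,4)='T' (+2 fires, +1 burnt)
Step 2: cell (1,4)='T' (+3 fires, +2 burnt)
Step 3: cell (1,4)='T' (+3 fires, +3 burnt)
Step 4: cell (1,4)='T' (+4 fires, +3 burnt)
Step 5: cell (1,4)='T' (+4 fires, +4 burnt)
Step 6: cell (1,4)='T' (+4 fires, +4 burnt)
Step 7: cell (1,4)='T' (+3 fires, +4 burnt)
Step 8: cell (1,4)='F' (+1 fires, +3 burnt)
  -> target ignites at step 8
Step 9: cell (1,4)='.' (+1 fires, +1 burnt)
Step 10: cell (1,4)='.' (+0 fires, +1 burnt)
  fire out at step 10

8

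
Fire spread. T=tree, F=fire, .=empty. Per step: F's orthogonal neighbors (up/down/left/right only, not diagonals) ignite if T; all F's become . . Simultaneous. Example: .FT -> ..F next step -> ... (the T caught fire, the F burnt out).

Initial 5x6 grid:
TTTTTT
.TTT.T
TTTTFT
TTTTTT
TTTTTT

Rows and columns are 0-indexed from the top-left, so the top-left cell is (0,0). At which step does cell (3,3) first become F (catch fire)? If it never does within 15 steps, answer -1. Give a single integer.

Step 1: cell (3,3)='T' (+3 fires, +1 burnt)
Step 2: cell (3,3)='F' (+6 fires, +3 burnt)
  -> target ignites at step 2
Step 3: cell (3,3)='.' (+7 fires, +6 burnt)
Step 4: cell (3,3)='.' (+6 fires, +7 burnt)
Step 5: cell (3,3)='.' (+3 fires, +6 burnt)
Step 6: cell (3,3)='.' (+2 fires, +3 burnt)
Step 7: cell (3,3)='.' (+0 fires, +2 burnt)
  fire out at step 7

2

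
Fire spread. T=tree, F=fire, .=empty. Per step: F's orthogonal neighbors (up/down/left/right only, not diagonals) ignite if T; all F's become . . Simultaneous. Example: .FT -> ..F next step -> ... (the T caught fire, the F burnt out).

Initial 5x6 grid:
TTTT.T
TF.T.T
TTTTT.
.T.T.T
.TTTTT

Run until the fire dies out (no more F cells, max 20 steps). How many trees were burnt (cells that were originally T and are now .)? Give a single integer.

Answer: 19

Derivation:
Step 1: +3 fires, +1 burnt (F count now 3)
Step 2: +5 fires, +3 burnt (F count now 5)
Step 3: +3 fires, +5 burnt (F count now 3)
Step 4: +4 fires, +3 burnt (F count now 4)
Step 5: +1 fires, +4 burnt (F count now 1)
Step 6: +1 fires, +1 burnt (F count now 1)
Step 7: +1 fires, +1 burnt (F count now 1)
Step 8: +1 fires, +1 burnt (F count now 1)
Step 9: +0 fires, +1 burnt (F count now 0)
Fire out after step 9
Initially T: 21, now '.': 28
Total burnt (originally-T cells now '.'): 19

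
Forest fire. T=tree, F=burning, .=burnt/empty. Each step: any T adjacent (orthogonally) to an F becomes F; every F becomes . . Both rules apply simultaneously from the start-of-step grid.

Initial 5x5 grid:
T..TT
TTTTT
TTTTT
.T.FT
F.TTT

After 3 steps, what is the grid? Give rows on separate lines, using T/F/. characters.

Step 1: 3 trees catch fire, 2 burn out
  T..TT
  TTTTT
  TTTFT
  .T..F
  ..TFT
Step 2: 5 trees catch fire, 3 burn out
  T..TT
  TTTFT
  TTF.F
  .T...
  ..F.F
Step 3: 4 trees catch fire, 5 burn out
  T..FT
  TTF.F
  TF...
  .T...
  .....

T..FT
TTF.F
TF...
.T...
.....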